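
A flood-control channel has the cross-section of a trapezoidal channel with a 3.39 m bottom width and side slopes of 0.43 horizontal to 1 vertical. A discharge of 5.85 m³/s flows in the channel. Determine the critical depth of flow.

At critical depth, Q² T / (g A³) = 1, i.e. A³/T = Q²/g = 5.85²/9.81 = 3.489.
Try y = 0.821 m: A³/T = 7.085 — over.
Try y = 0.653 m: A³/T = 3.485 — ≈ 3.489.

y_c = 0.653 m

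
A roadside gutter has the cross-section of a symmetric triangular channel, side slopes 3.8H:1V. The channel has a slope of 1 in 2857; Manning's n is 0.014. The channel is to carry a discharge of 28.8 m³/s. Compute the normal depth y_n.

Manning's equation rearranged: A R^(2/3) = nQ / (1·√S) = 0.014 × 28.8 / (√0.00035) = 21.55.
Try y = 2.55 m: A R^(2/3) = 28.41 — too large.
Try y = 2.02 m: A R^(2/3) = 15.26 — too small.
Try y = 2.3 m: A R^(2/3) = 21.58 — close enough.

y_n = 2.3 m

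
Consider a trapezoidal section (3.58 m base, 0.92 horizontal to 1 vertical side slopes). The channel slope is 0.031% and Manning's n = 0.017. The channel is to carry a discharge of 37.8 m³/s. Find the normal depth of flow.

Manning's equation rearranged: A R^(2/3) = nQ / (1·√S) = 0.017 × 37.8 / (√0.00031) = 36.5.
At y = 3.99 m: A R^(2/3) = 46.01 — over.
At y = 3.11 m: A R^(2/3) = 28.14 — short.
At y = 3.55 m: A R^(2/3) = 36.46 — matches.

y_n = 3.55 m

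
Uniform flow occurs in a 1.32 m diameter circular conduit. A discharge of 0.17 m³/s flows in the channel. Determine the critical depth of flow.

y_c = 0.212 m

At critical depth, Q² T / (g A³) = 1, i.e. A³/T = Q²/g = 0.17²/9.81 = 0.002946.
Try y = 0.178 m: A³/T = 0.001487 — short.
Try y = 0.245 m: A³/T = 0.005226 — over.
Try y = 0.212 m: A³/T = 0.00296 — close enough.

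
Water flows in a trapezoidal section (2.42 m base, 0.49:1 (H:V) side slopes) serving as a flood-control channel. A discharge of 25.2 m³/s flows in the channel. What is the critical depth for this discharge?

y_c = 1.94 m

At critical depth, Q² T / (g A³) = 1, i.e. A³/T = Q²/g = 25.2²/9.81 = 64.73.
Trying y = 1.34 m: A³/T = 18.77 — short.
Trying y = 2.26 m: A³/T = 109.3 — over.
Trying y = 1.94 m: A³/T = 64.7 — close enough.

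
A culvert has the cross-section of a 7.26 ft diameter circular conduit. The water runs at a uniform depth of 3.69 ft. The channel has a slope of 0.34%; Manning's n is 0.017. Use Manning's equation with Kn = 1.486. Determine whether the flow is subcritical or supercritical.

subcritical

For a circular section of diameter D = 7.26 ft at depth y = 3.69 ft, the central angle is θ = 2 arccos(1 − 2y/D) = 3.175 rad. Then A = (D²/8)(θ − sin θ) = 21.13 ft² and P = Dθ/2 = 11.52 ft.
Hydraulic radius R = A/P = 21.13/11.52 = 1.834 ft.
V = (1.486/n) R^(2/3) √S = (1.486/0.017) × 1.834^(2/3) × √0.0034 = 7.636 ft/s. Hydraulic depth D_h = A/T = 21.13/7.259 = 2.911 ft.
Froude number Fr = V/√(g·D_h) = 7.636/√(32.2×2.911) = 0.789, which is less than 1, so the flow is subcritical.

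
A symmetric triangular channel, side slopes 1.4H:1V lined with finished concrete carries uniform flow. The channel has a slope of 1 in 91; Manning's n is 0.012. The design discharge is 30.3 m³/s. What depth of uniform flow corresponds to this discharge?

Manning's equation rearranged: A R^(2/3) = nQ / (1·√S) = 0.012 × 30.3 / (√0.01099) = 3.469.
Try y = 1.35 m: A R^(2/3) = 1.711 — short.
Try y = 2.2 m: A R^(2/3) = 6.293 — over.
Try y = 1.76 m: A R^(2/3) = 3.471 — matches.

y_n = 1.76 m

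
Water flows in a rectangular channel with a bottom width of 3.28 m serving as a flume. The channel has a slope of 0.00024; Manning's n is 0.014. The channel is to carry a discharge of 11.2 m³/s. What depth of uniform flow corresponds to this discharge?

y_n = 2.97 m

Manning's equation rearranged: A R^(2/3) = nQ / (1·√S) = 0.014 × 11.2 / (√0.00024) = 10.12.
Trying y = 2.51 m: A R^(2/3) = 8.188 — short.
Trying y = 3.23 m: A R^(2/3) = 11.21 — over.
Trying y = 2.97 m: A R^(2/3) = 10.11 — close enough.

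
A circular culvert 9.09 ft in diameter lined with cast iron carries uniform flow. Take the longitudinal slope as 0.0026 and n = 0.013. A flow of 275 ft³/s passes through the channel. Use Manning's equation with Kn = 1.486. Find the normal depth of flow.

y_n = 4.11 ft

Manning's equation rearranged: A R^(2/3) = nQ / (1.486·√S) = 0.013 × 275 / (1.486 × √0.0026) = 47.18.
At y = 2.82 ft: A R^(2/3) = 23.44 — too small.
At y = 4.11 ft: A R^(2/3) = 47.12 — close enough.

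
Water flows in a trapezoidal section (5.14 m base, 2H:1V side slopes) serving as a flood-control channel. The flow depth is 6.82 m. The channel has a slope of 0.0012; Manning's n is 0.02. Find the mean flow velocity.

V = 4.06 m/s

With bottom width b = 5.14 m and side slope z = 2: A = (b + zy)y = (5.14 + 2×6.82)×6.82 = 128.1 m²; P = b + 2y√(1+z²) = 5.14 + 2×6.82×2.236 = 35.64 m.
Hydraulic radius R = A/P = 128.1/35.64 = 3.594 m.
From Manning's equation, V = (1/n) R^(2/3) S^(1/2) = (1/0.02) × 3.594^(2/3) × 0.0012^(1/2) = 4.06 m/s.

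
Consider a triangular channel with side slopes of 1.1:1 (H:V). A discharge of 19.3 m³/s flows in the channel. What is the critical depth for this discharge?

At critical depth, Q² T / (g A³) = 1, i.e. A³/T = Q²/g = 19.3²/9.81 = 37.97.
Try y = 1.66 m: A³/T = 7.626 — too small.
Try y = 2.47 m: A³/T = 55.62 — too large.
Try y = 2.29 m: A³/T = 38.1 — matches.

y_c = 2.29 m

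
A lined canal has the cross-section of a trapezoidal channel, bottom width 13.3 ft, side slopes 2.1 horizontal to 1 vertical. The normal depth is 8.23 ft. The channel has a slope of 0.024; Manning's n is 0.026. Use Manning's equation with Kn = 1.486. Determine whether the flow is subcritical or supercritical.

supercritical

With bottom width b = 13.3 ft and side slope z = 2.1: A = (b + zy)y = (13.3 + 2.1×8.23)×8.23 = 251.7 ft²; P = b + 2y√(1+z²) = 13.3 + 2×8.23×2.326 = 51.58 ft.
Hydraulic radius R = A/P = 251.7/51.58 = 4.879 ft.
V = (1.486/n) R^(2/3) √S = (1.486/0.026) × 4.879^(2/3) × √0.024 = 25.47 ft/s. Hydraulic depth D_h = A/T = 251.7/47.87 = 5.258 ft.
Froude number Fr = V/√(g·D_h) = 25.47/√(32.2×5.258) = 1.96, which is greater than 1, so the flow is supercritical.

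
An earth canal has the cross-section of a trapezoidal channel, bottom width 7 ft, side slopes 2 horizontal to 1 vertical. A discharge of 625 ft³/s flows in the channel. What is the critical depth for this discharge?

y_c = 4.27 ft

At critical depth, Q² T / (g A³) = 1, i.e. A³/T = Q²/g = 625²/32.2 = 12130.
Trying y = 3.23 ft: A³/T = 4125 — short.
Trying y = 4.27 ft: A³/T = 12130 — ≈ 12130.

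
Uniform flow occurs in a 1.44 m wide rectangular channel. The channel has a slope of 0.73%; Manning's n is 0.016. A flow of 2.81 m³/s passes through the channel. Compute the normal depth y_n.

y_n = 0.722 m

Manning's equation rearranged: A R^(2/3) = nQ / (1·√S) = 0.016 × 2.81 / (√0.0073) = 0.5262.
Try y = 0.799 m: A R^(2/3) = 0.6023 — too large.
Try y = 0.588 m: A R^(2/3) = 0.3992 — too small.
Try y = 0.722 m: A R^(2/3) = 0.5266 — matches.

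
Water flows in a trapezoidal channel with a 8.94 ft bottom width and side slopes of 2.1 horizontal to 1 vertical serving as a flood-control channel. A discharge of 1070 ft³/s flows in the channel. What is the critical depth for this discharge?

y_c = 5.19 ft

At critical depth, Q² T / (g A³) = 1, i.e. A³/T = Q²/g = 1070²/32.2 = 35560.
Try y = 4.16 ft: A³/T = 15050 — too small.
Try y = 5.93 ft: A³/T = 60320 — too large.
Try y = 5.19 ft: A³/T = 35510 — matches.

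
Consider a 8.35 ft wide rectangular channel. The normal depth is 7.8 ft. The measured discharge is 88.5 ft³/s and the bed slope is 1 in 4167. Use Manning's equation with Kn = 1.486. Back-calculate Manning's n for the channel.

n = 0.033

Flow area A = b·y = 8.35 × 7.8 = 65.13 ft². Wetted perimeter P = b + 2y = 8.35 + 2×7.8 = 23.95 ft.
Hydraulic radius R = A/P = 65.13/23.95 = 2.719 ft.
Rearranging Manning's equation: n = (1.486/Q) A R^(2/3) S^(1/2) = (1.486/88.5) × 65.13 × 2.719^(2/3) × √0.00024 = 0.033.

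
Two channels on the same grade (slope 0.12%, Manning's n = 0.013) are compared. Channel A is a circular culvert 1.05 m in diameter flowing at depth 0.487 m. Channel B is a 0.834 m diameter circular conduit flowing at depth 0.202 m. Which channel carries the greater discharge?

Channel A: For a circular section of diameter D = 1.05 m at depth y = 0.487 m, the central angle is θ = 2 arccos(1 − 2y/D) = 2.997 rad. Then A = (D²/8)(θ − sin θ) = 0.3931 m² and P = Dθ/2 = 1.573 m. Hydraulic radius R = A/P = 0.3931/1.573 = 0.2499 m. Q_A = (1/0.013)·0.3931·0.2499^(2/3)·√0.0012 = 0.4155 m³/s.
Channel B: For a circular section of diameter D = 0.834 m at depth y = 0.202 m, the central angle is θ = 2 arccos(1 − 2y/D) = 2.058 rad. Then A = (D²/8)(θ − sin θ) = 0.1021 m² and P = Dθ/2 = 0.8583 m. Hydraulic radius R = A/P = 0.1021/0.8583 = 0.119 m. Q_B = (1/0.013)·0.1021·0.119^(2/3)·√0.0012 = 0.06584 m³/s.
Q_A = 0.4155 m³/s vs Q_B = 0.06584 m³/s, so channel A carries more.

channel A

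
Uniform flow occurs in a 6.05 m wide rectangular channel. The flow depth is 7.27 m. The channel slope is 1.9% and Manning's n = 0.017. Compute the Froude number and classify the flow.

supercritical

Flow area A = b·y = 6.05 × 7.27 = 43.98 m². Wetted perimeter P = b + 2y = 6.05 + 2×7.27 = 20.59 m.
Hydraulic radius R = A/P = 43.98/20.59 = 2.136 m.
V = (1/n) R^(2/3) √S = (1/0.017) × 2.136^(2/3) × √0.019 = 13.45 m/s. Hydraulic depth D_h = A/T = 43.98/6.05 = 7.27 m.
Froude number Fr = V/√(g·D_h) = 13.45/√(9.81×7.27) = 1.59, which is greater than 1, so the flow is supercritical.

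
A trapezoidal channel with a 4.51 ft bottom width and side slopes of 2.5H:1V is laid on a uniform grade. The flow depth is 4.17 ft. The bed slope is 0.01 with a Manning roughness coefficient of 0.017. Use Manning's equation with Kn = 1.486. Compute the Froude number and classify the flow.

supercritical

With bottom width b = 4.51 ft and side slope z = 2.5: A = (b + zy)y = (4.51 + 2.5×4.17)×4.17 = 62.28 ft²; P = b + 2y√(1+z²) = 4.51 + 2×4.17×2.693 = 26.97 ft.
Hydraulic radius R = A/P = 62.28/26.97 = 2.31 ft.
V = (1.486/n) R^(2/3) √S = (1.486/0.017) × 2.31^(2/3) × √0.01 = 15.27 ft/s. Hydraulic depth D_h = A/T = 62.28/25.36 = 2.456 ft.
Froude number Fr = V/√(g·D_h) = 15.27/√(32.2×2.456) = 1.72, which is greater than 1, so the flow is supercritical.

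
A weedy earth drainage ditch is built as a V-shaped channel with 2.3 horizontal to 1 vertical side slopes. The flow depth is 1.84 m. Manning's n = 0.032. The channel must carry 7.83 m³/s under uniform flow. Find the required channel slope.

For a triangular section with side slope z = 2.3: A = zy² = 2.3×1.84² = 7.787 m²; P = 2y√(1+z²) = 2×1.84×2.508 = 9.229 m.
Hydraulic radius R = A/P = 7.787/9.229 = 0.8437 m.
From Manning's equation, S = [nQ / (1 A R^(2/3))]² = [0.032 × 7.83 / (1 × 7.787 × 0.8437^(2/3))]² = 0.0013.

S = 0.0013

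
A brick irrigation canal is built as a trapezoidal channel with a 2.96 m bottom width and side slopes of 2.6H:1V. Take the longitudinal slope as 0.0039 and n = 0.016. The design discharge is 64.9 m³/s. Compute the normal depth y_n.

y_n = 1.93 m

Manning's equation rearranged: A R^(2/3) = nQ / (1·√S) = 0.016 × 64.9 / (√0.0039) = 16.63.
Trying y = 1.66 m: A R^(2/3) = 11.99 — short.
Trying y = 2.1 m: A R^(2/3) = 20.04 — over.
Trying y = 1.93 m: A R^(2/3) = 16.63 — ≈ 16.63.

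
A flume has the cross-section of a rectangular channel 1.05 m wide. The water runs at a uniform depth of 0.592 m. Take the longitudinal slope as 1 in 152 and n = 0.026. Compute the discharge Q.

Flow area A = b·y = 1.05 × 0.592 = 0.6216 m². Wetted perimeter P = b + 2y = 1.05 + 2×0.592 = 2.234 m.
Hydraulic radius R = A/P = 0.6216/2.234 = 0.2782 m.
Manning's equation: Q = (1/n) A R^(2/3) S^(1/2) = (1/0.026) × 0.6216 × 0.2782^(2/3) × 0.006579^(1/2) = 0.826 m³/s.

Q = 0.826 m³/s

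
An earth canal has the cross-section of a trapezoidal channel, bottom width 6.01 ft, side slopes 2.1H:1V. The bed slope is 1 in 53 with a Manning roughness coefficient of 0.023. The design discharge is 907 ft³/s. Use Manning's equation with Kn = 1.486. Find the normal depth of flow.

Manning's equation rearranged: A R^(2/3) = nQ / (1.486·√S) = 0.023 × 907 / (1.486 × √0.01887) = 102.2.
At y = 4.9 ft: A R^(2/3) = 157.6 — high.
At y = 2.89 ft: A R^(2/3) = 51.55 — low.
At y = 4.01 ft: A R^(2/3) = 102.2 — ≈ 102.2.

y_n = 4.01 ft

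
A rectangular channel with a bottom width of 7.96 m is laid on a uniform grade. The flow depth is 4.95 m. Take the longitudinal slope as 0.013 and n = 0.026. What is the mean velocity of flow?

Flow area A = b·y = 7.96 × 4.95 = 39.4 m². Wetted perimeter P = b + 2y = 7.96 + 2×4.95 = 17.86 m.
Hydraulic radius R = A/P = 39.4/17.86 = 2.206 m.
From Manning's equation, V = (1/n) R^(2/3) S^(1/2) = (1/0.026) × 2.206^(2/3) × 0.013^(1/2) = 7.43 m/s.

V = 7.43 m/s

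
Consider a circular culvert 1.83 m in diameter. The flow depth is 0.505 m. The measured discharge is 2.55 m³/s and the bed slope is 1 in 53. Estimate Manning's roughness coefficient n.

For a circular section of diameter D = 1.83 m at depth y = 0.505 m, the central angle is θ = 2 arccos(1 − 2y/D) = 2.212 rad. Then A = (D²/8)(θ − sin θ) = 0.5907 m² and P = Dθ/2 = 2.024 m.
Hydraulic radius R = A/P = 0.5907/2.024 = 0.2918 m.
Rearranging Manning's equation: n = (1/Q) A R^(2/3) S^(1/2) = (1/2.55) × 0.5907 × 0.2918^(2/3) × √0.01887 = 0.014.

n = 0.014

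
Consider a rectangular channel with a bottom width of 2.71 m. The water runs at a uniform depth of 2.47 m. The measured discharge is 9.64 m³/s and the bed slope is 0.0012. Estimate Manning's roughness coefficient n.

n = 0.022

Flow area A = b·y = 2.71 × 2.47 = 6.694 m². Wetted perimeter P = b + 2y = 2.71 + 2×2.47 = 7.65 m.
Hydraulic radius R = A/P = 6.694/7.65 = 0.875 m.
Rearranging Manning's equation: n = (1/Q) A R^(2/3) S^(1/2) = (1/9.64) × 6.694 × 0.875^(2/3) × √0.0012 = 0.022.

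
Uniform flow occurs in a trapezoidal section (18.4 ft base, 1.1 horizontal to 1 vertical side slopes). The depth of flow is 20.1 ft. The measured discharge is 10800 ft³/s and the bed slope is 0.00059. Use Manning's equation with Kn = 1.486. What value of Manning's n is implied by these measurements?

With bottom width b = 18.4 ft and side slope z = 1.1: A = (b + zy)y = (18.4 + 1.1×20.1)×20.1 = 814.3 ft²; P = b + 2y√(1+z²) = 18.4 + 2×20.1×1.487 = 78.16 ft.
Hydraulic radius R = A/P = 814.3/78.16 = 10.42 ft.
Rearranging Manning's equation: n = (1.486/Q) A R^(2/3) S^(1/2) = (1.486/10800) × 814.3 × 10.42^(2/3) × √0.00059 = 0.013.

n = 0.013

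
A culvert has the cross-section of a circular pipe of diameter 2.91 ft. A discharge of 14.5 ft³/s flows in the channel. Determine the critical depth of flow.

y_c = 1.22 ft

At critical depth, Q² T / (g A³) = 1, i.e. A³/T = Q²/g = 14.5²/32.2 = 6.53.
Trying y = 1 ft: A³/T = 2.997 — short.
Trying y = 1.49 ft: A³/T = 13.84 — over.
Trying y = 1.22 ft: A³/T = 6.44 — ≈ 6.53.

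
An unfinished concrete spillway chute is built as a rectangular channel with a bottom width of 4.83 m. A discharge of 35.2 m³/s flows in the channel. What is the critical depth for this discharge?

y_c = 1.76 m

For a rectangular channel, critical depth y_c = (q²/g)^(1/3) where q = Q/b = 35.2/4.83 = 7.288 m²/s.
So y_c = (7.288²/9.81)^(1/3) = 1.76 m.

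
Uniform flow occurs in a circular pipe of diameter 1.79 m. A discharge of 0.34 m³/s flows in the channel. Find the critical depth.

y_c = 0.277 m

At critical depth, Q² T / (g A³) = 1, i.e. A³/T = Q²/g = 0.34²/9.81 = 0.01178.
Trying y = 0.337 m: A³/T = 0.02534 — high.
Trying y = 0.207 m: A³/T = 0.003717 — low.
Trying y = 0.277 m: A³/T = 0.01173 — close enough.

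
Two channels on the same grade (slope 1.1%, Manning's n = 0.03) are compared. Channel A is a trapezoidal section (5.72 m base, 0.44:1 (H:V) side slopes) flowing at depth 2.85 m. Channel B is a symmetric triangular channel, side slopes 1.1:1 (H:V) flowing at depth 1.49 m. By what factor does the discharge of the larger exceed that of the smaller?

17

Channel A: With bottom width b = 5.72 m and side slope z = 0.44: A = (b + zy)y = (5.72 + 0.44×2.85)×2.85 = 19.88 m²; P = b + 2y√(1+z²) = 5.72 + 2×2.85×1.093 = 11.95 m. Hydraulic radius R = A/P = 19.88/11.95 = 1.664 m. Q_A = (1/0.03)·19.88·1.664^(2/3)·√0.011 = 97.56 m³/s.
Channel B: For a triangular section with side slope z = 1.1: A = zy² = 1.1×1.49² = 2.442 m²; P = 2y√(1+z²) = 2×1.49×1.487 = 4.43 m. Hydraulic radius R = A/P = 2.442/4.43 = 0.5513 m. Q_B = (1/0.03)·2.442·0.5513^(2/3)·√0.011 = 5.74 m³/s.
The larger discharge is 97.56 m³/s and the smaller is 5.74 m³/s; the ratio is 17.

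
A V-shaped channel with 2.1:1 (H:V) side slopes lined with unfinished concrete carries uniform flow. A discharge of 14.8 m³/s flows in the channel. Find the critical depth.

At critical depth, Q² T / (g A³) = 1, i.e. A³/T = Q²/g = 14.8²/9.81 = 22.33.
Trying y = 1.8 m: A³/T = 41.66 — too large.
Trying y = 1.42 m: A³/T = 12.73 — too small.
Trying y = 1.59 m: A³/T = 22.41 — ≈ 22.33.

y_c = 1.59 m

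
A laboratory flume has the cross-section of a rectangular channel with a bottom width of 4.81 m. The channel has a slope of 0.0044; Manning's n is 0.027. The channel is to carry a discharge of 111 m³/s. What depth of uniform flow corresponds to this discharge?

y_n = 6.46 m

Manning's equation rearranged: A R^(2/3) = nQ / (1·√S) = 0.027 × 111 / (√0.0044) = 45.18.
Try y = 7.3 m: A R^(2/3) = 52.13 — high.
Try y = 5.71 m: A R^(2/3) = 39 — low.
Try y = 6.46 m: A R^(2/3) = 45.17 — ≈ 45.18.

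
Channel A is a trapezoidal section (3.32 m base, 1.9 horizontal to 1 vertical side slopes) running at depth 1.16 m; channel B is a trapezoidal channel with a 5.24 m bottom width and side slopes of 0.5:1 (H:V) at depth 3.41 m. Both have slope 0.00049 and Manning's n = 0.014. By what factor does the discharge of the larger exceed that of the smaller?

6.6

Channel A: With bottom width b = 3.32 m and side slope z = 1.9: A = (b + zy)y = (3.32 + 1.9×1.16)×1.16 = 6.408 m²; P = b + 2y√(1+z²) = 3.32 + 2×1.16×2.147 = 8.301 m. Hydraulic radius R = A/P = 6.408/8.301 = 0.7719 m. Q_A = (1/0.014)·6.408·0.7719^(2/3)·√0.00049 = 8.526 m³/s.
Channel B: With bottom width b = 5.24 m and side slope z = 0.5: A = (b + zy)y = (5.24 + 0.5×3.41)×3.41 = 23.68 m²; P = b + 2y√(1+z²) = 5.24 + 2×3.41×1.118 = 12.86 m. Hydraulic radius R = A/P = 23.68/12.86 = 1.841 m. Q_B = (1/0.014)·23.68·1.841^(2/3)·√0.00049 = 56.24 m³/s.
The larger discharge is 56.24 m³/s and the smaller is 8.526 m³/s; the ratio is 6.6.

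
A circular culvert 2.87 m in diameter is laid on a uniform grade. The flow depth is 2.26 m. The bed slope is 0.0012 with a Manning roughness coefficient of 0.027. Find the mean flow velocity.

For a circular section of diameter D = 2.87 m at depth y = 2.26 m, the central angle is θ = 2 arccos(1 − 2y/D) = 4.367 rad. Then A = (D²/8)(θ − sin θ) = 5.465 m² and P = Dθ/2 = 6.266 m.
Hydraulic radius R = A/P = 5.465/6.266 = 0.8721 m.
From Manning's equation, V = (1/n) R^(2/3) S^(1/2) = (1/0.027) × 0.8721^(2/3) × 0.0012^(1/2) = 1.17 m/s.

V = 1.17 m/s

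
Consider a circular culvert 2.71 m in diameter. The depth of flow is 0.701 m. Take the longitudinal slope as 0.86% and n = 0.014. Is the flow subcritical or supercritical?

For a circular section of diameter D = 2.71 m at depth y = 0.701 m, the central angle is θ = 2 arccos(1 − 2y/D) = 2.134 rad. Then A = (D²/8)(θ − sin θ) = 1.183 m² and P = Dθ/2 = 2.892 m.
Hydraulic radius R = A/P = 1.183/2.892 = 0.4091 m.
V = (1/n) R^(2/3) √S = (1/0.014) × 0.4091^(2/3) × √0.0086 = 3.651 m/s. Hydraulic depth D_h = A/T = 1.183/2.373 = 0.4985 m.
Froude number Fr = V/√(g·D_h) = 3.651/√(9.81×0.4985) = 1.65, which is greater than 1, so the flow is supercritical.

supercritical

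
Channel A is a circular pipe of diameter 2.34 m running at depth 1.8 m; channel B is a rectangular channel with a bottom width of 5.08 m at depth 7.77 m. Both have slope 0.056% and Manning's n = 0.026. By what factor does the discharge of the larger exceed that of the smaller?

21.6

Channel A: For a circular section of diameter D = 2.34 m at depth y = 1.8 m, the central angle is θ = 2 arccos(1 − 2y/D) = 4.279 rad. Then A = (D²/8)(θ − sin θ) = 3.55 m² and P = Dθ/2 = 5.006 m. Hydraulic radius R = A/P = 3.55/5.006 = 0.7091 m. Q_A = (1/0.026)·3.55·0.7091^(2/3)·√0.00056 = 2.569 m³/s.
Channel B: Flow area A = b·y = 5.08 × 7.77 = 39.47 m². Wetted perimeter P = b + 2y = 5.08 + 2×7.77 = 20.62 m. Hydraulic radius R = A/P = 39.47/20.62 = 1.914 m. Q_B = (1/0.026)·39.47·1.914^(2/3)·√0.00056 = 55.39 m³/s.
The larger discharge is 55.39 m³/s and the smaller is 2.569 m³/s; the ratio is 21.6.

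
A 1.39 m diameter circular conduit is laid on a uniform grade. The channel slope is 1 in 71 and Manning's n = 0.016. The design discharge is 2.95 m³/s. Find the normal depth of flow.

Manning's equation rearranged: A R^(2/3) = nQ / (1·√S) = 0.016 × 2.95 / (√0.01408) = 0.3977.
Try y = 0.597 m: A R^(2/3) = 0.2875 — short.
Try y = 0.871 m: A R^(2/3) = 0.5379 — over.
Try y = 0.72 m: A R^(2/3) = 0.398 — close enough.

y_n = 0.72 m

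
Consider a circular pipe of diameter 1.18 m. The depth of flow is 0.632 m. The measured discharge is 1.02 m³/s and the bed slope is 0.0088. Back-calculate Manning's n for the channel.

For a circular section of diameter D = 1.18 m at depth y = 0.632 m, the central angle is θ = 2 arccos(1 − 2y/D) = 3.284 rad. Then A = (D²/8)(θ − sin θ) = 0.5963 m² and P = Dθ/2 = 1.938 m.
Hydraulic radius R = A/P = 0.5963/1.938 = 0.3078 m.
Rearranging Manning's equation: n = (1/Q) A R^(2/3) S^(1/2) = (1/1.02) × 0.5963 × 0.3078^(2/3) × √0.0088 = 0.025.

n = 0.025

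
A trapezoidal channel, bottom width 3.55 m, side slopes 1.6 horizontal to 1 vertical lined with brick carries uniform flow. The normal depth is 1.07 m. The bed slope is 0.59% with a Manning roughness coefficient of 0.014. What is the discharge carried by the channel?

With bottom width b = 3.55 m and side slope z = 1.6: A = (b + zy)y = (3.55 + 1.6×1.07)×1.07 = 5.63 m²; P = b + 2y√(1+z²) = 3.55 + 2×1.07×1.887 = 7.588 m.
Hydraulic radius R = A/P = 5.63/7.588 = 0.742 m.
Manning's equation: Q = (1/n) A R^(2/3) S^(1/2) = (1/0.014) × 5.63 × 0.742^(2/3) × 0.0059^(1/2) = 25.3 m³/s.

Q = 25.3 m³/s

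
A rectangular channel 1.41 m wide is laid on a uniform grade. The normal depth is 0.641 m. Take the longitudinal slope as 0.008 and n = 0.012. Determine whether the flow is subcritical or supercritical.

Flow area A = b·y = 1.41 × 0.641 = 0.9038 m². Wetted perimeter P = b + 2y = 1.41 + 2×0.641 = 2.692 m.
Hydraulic radius R = A/P = 0.9038/2.692 = 0.3357 m.
V = (1/n) R^(2/3) √S = (1/0.012) × 0.3357^(2/3) × √0.008 = 3.601 m/s. Hydraulic depth D_h = A/T = 0.9038/1.41 = 0.641 m.
Froude number Fr = V/√(g·D_h) = 3.601/√(9.81×0.641) = 1.44, which is greater than 1, so the flow is supercritical.

supercritical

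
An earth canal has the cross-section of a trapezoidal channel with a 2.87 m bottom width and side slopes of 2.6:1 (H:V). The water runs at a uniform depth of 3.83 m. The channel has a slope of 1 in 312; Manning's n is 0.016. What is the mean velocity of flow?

V = 5.67 m/s

With bottom width b = 2.87 m and side slope z = 2.6: A = (b + zy)y = (2.87 + 2.6×3.83)×3.83 = 49.13 m²; P = b + 2y√(1+z²) = 2.87 + 2×3.83×2.786 = 24.21 m.
Hydraulic radius R = A/P = 49.13/24.21 = 2.03 m.
From Manning's equation, V = (1/n) R^(2/3) S^(1/2) = (1/0.016) × 2.03^(2/3) × 0.003205^(1/2) = 5.67 m/s.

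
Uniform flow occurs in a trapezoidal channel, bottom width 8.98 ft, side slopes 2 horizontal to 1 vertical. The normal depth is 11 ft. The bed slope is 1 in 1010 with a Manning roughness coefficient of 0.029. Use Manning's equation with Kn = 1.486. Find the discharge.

With bottom width b = 8.98 ft and side slope z = 2: A = (b + zy)y = (8.98 + 2×11)×11 = 340.8 ft²; P = b + 2y√(1+z²) = 8.98 + 2×11×2.236 = 58.17 ft.
Hydraulic radius R = A/P = 340.8/58.17 = 5.858 ft.
Manning's equation: Q = (1.486/n) A R^(2/3) S^(1/2) = (1.486/0.029) × 340.8 × 5.858^(2/3) × 0.0009901^(1/2) = 1790 ft³/s.

Q = 1790 ft³/s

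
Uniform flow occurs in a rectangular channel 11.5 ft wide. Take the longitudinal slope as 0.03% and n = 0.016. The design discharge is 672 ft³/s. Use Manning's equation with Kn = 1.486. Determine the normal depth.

Manning's equation rearranged: A R^(2/3) = nQ / (1.486·√S) = 0.016 × 672 / (1.486 × √0.0003) = 417.7.
At y = 15.5 ft: A R^(2/3) = 463.6 — high.
At y = 9.9 ft: A R^(2/3) = 269.3 — low.
At y = 14.2 ft: A R^(2/3) = 417.8 — close enough.

y_n = 14.2 ft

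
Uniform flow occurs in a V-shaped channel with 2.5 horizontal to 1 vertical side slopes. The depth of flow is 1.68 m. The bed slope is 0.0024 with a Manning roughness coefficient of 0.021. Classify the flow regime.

For a triangular section with side slope z = 2.5: A = zy² = 2.5×1.68² = 7.056 m²; P = 2y√(1+z²) = 2×1.68×2.693 = 9.047 m.
Hydraulic radius R = A/P = 7.056/9.047 = 0.7799 m.
V = (1/n) R^(2/3) √S = (1/0.021) × 0.7799^(2/3) × √0.0024 = 1.977 m/s. Hydraulic depth D_h = A/T = 7.056/8.4 = 0.84 m.
Froude number Fr = V/√(g·D_h) = 1.977/√(9.81×0.84) = 0.689, which is less than 1, so the flow is subcritical.

subcritical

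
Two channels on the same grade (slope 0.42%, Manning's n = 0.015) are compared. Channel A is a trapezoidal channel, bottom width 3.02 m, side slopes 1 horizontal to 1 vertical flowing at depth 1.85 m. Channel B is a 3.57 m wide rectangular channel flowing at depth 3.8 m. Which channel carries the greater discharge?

Channel A: With bottom width b = 3.02 m and side slope z = 1: A = (b + zy)y = (3.02 + 1×1.85)×1.85 = 9.01 m²; P = b + 2y√(1+z²) = 3.02 + 2×1.85×1.414 = 8.253 m. Hydraulic radius R = A/P = 9.01/8.253 = 1.092 m. Q_A = (1/0.015)·9.01·1.092^(2/3)·√0.0042 = 41.27 m³/s.
Channel B: Flow area A = b·y = 3.57 × 3.8 = 13.57 m². Wetted perimeter P = b + 2y = 3.57 + 2×3.8 = 11.17 m. Hydraulic radius R = A/P = 13.57/11.17 = 1.215 m. Q_B = (1/0.015)·13.57·1.215^(2/3)·√0.0042 = 66.72 m³/s.
Q_A = 41.27 m³/s vs Q_B = 66.72 m³/s, so channel B carries more.

channel B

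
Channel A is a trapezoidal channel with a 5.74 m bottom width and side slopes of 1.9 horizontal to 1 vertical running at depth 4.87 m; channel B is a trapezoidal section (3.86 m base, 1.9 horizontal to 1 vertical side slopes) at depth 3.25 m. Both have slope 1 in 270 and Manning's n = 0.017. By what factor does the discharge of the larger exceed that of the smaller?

2.93

Channel A: With bottom width b = 5.74 m and side slope z = 1.9: A = (b + zy)y = (5.74 + 1.9×4.87)×4.87 = 73.02 m²; P = b + 2y√(1+z²) = 5.74 + 2×4.87×2.147 = 26.65 m. Hydraulic radius R = A/P = 73.02/26.65 = 2.74 m. Q_A = (1/0.017)·73.02·2.74^(2/3)·√0.003704 = 511.8 m³/s.
Channel B: With bottom width b = 3.86 m and side slope z = 1.9: A = (b + zy)y = (3.86 + 1.9×3.25)×3.25 = 32.61 m²; P = b + 2y√(1+z²) = 3.86 + 2×3.25×2.147 = 17.82 m. Hydraulic radius R = A/P = 32.61/17.82 = 1.831 m. Q_B = (1/0.017)·32.61·1.831^(2/3)·√0.003704 = 174.7 m³/s.
The larger discharge is 511.8 m³/s and the smaller is 174.7 m³/s; the ratio is 2.93.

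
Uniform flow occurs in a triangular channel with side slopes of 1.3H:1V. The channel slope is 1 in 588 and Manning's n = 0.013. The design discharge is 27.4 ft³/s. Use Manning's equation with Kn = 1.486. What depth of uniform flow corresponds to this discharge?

Manning's equation rearranged: A R^(2/3) = nQ / (1.486·√S) = 0.013 × 27.4 / (1.486 × √0.001701) = 5.813.
Trying y = 1.91 ft: A R^(2/3) = 3.939 — too small.
Trying y = 2.67 ft: A R^(2/3) = 9.623 — too large.
Trying y = 2.21 ft: A R^(2/3) = 5.812 — ≈ 5.813.

y_n = 2.21 ft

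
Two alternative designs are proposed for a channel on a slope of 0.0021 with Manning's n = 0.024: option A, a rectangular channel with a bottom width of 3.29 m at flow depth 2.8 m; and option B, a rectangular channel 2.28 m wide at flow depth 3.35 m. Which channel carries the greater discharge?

channel A

Channel A: Flow area A = b·y = 3.29 × 2.8 = 9.212 m². Wetted perimeter P = b + 2y = 3.29 + 2×2.8 = 8.89 m. Hydraulic radius R = A/P = 9.212/8.89 = 1.036 m. Q_A = (1/0.024)·9.212·1.036^(2/3)·√0.0021 = 18.01 m³/s.
Channel B: Flow area A = b·y = 2.28 × 3.35 = 7.638 m². Wetted perimeter P = b + 2y = 2.28 + 2×3.35 = 8.98 m. Hydraulic radius R = A/P = 7.638/8.98 = 0.8506 m. Q_B = (1/0.024)·7.638·0.8506^(2/3)·√0.0021 = 13.09 m³/s.
Q_A = 18.01 m³/s vs Q_B = 13.09 m³/s, so channel A carries more.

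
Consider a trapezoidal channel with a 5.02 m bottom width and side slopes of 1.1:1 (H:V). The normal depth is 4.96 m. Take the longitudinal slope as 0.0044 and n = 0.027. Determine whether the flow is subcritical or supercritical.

With bottom width b = 5.02 m and side slope z = 1.1: A = (b + zy)y = (5.02 + 1.1×4.96)×4.96 = 51.96 m²; P = b + 2y√(1+z²) = 5.02 + 2×4.96×1.487 = 19.77 m.
Hydraulic radius R = A/P = 51.96/19.77 = 2.629 m.
V = (1/n) R^(2/3) √S = (1/0.027) × 2.629^(2/3) × √0.0044 = 4.679 m/s. Hydraulic depth D_h = A/T = 51.96/15.93 = 3.261 m.
Froude number Fr = V/√(g·D_h) = 4.679/√(9.81×3.261) = 0.827, which is less than 1, so the flow is subcritical.

subcritical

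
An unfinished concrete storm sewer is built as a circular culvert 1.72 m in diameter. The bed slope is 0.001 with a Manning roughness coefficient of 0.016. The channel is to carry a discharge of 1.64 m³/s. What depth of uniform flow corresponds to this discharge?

Manning's equation rearranged: A R^(2/3) = nQ / (1·√S) = 0.016 × 1.64 / (√0.001) = 0.8298.
Trying y = 1.22 m: A R^(2/3) = 1.127 — too large.
Trying y = 0.675 m: A R^(2/3) = 0.4307 — too small.
Trying y = 0.987 m: A R^(2/3) = 0.8298 — close enough.

y_n = 0.987 m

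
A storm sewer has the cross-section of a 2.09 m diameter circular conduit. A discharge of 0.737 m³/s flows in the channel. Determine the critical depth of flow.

y_c = 0.394 m

At critical depth, Q² T / (g A³) = 1, i.e. A³/T = Q²/g = 0.737²/9.81 = 0.05537.
At y = 0.436 m: A³/T = 0.08221 — high.
At y = 0.335 m: A³/T = 0.02923 — low.
At y = 0.394 m: A³/T = 0.05528 — ≈ 0.05537.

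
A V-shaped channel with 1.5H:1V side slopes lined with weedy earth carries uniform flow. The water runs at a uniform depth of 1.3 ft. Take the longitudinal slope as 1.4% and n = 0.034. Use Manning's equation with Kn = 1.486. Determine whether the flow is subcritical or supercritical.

subcritical

For a triangular section with side slope z = 1.5: A = zy² = 1.5×1.3² = 2.535 ft²; P = 2y√(1+z²) = 2×1.3×1.803 = 4.687 ft.
Hydraulic radius R = A/P = 2.535/4.687 = 0.5408 ft.
V = (1.486/n) R^(2/3) √S = (1.486/0.034) × 0.5408^(2/3) × √0.014 = 3.433 ft/s. Hydraulic depth D_h = A/T = 2.535/3.9 = 0.65 ft.
Froude number Fr = V/√(g·D_h) = 3.433/√(32.2×0.65) = 0.75, which is less than 1, so the flow is subcritical.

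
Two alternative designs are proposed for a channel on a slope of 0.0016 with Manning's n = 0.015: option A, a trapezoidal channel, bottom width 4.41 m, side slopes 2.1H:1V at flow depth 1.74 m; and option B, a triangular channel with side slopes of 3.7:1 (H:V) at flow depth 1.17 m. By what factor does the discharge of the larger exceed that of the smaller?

4.38

Channel A: With bottom width b = 4.41 m and side slope z = 2.1: A = (b + zy)y = (4.41 + 2.1×1.74)×1.74 = 14.03 m²; P = b + 2y√(1+z²) = 4.41 + 2×1.74×2.326 = 12.5 m. Hydraulic radius R = A/P = 14.03/12.5 = 1.122 m. Q_A = (1/0.015)·14.03·1.122^(2/3)·√0.0016 = 40.4 m³/s.
Channel B: For a triangular section with side slope z = 3.7: A = zy² = 3.7×1.17² = 5.065 m²; P = 2y√(1+z²) = 2×1.17×3.833 = 8.969 m. Hydraulic radius R = A/P = 5.065/8.969 = 0.5647 m. Q_B = (1/0.015)·5.065·0.5647^(2/3)·√0.0016 = 9.228 m³/s.
The larger discharge is 40.4 m³/s and the smaller is 9.228 m³/s; the ratio is 4.38.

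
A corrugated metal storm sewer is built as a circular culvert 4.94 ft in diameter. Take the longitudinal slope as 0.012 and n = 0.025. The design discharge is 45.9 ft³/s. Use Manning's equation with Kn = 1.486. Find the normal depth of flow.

Manning's equation rearranged: A R^(2/3) = nQ / (1.486·√S) = 0.025 × 45.9 / (1.486 × √0.012) = 7.049.
Try y = 1.32 ft: A R^(2/3) = 3.447 — low.
Try y = 2.24 ft: A R^(2/3) = 9.314 — high.
Try y = 1.92 ft: A R^(2/3) = 7.053 — ≈ 7.049.

y_n = 1.92 ft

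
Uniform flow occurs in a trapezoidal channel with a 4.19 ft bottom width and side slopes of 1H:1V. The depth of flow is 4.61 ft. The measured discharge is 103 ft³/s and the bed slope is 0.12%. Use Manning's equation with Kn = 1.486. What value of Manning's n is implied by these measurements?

With bottom width b = 4.19 ft and side slope z = 1: A = (b + zy)y = (4.19 + 1×4.61)×4.61 = 40.57 ft²; P = b + 2y√(1+z²) = 4.19 + 2×4.61×1.414 = 17.23 ft.
Hydraulic radius R = A/P = 40.57/17.23 = 2.355 ft.
Rearranging Manning's equation: n = (1.486/Q) A R^(2/3) S^(1/2) = (1.486/103) × 40.57 × 2.355^(2/3) × √0.0012 = 0.0359.

n = 0.0359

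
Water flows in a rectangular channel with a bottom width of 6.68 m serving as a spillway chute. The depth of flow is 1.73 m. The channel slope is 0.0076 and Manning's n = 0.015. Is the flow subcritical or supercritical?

supercritical

Flow area A = b·y = 6.68 × 1.73 = 11.56 m². Wetted perimeter P = b + 2y = 6.68 + 2×1.73 = 10.14 m.
Hydraulic radius R = A/P = 11.56/10.14 = 1.14 m.
V = (1/n) R^(2/3) √S = (1/0.015) × 1.14^(2/3) × √0.0076 = 6.341 m/s. Hydraulic depth D_h = A/T = 11.56/6.68 = 1.73 m.
Froude number Fr = V/√(g·D_h) = 6.341/√(9.81×1.73) = 1.54, which is greater than 1, so the flow is supercritical.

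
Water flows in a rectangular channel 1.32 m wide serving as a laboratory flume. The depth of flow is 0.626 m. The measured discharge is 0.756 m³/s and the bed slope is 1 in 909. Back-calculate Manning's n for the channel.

Flow area A = b·y = 1.32 × 0.626 = 0.8263 m². Wetted perimeter P = b + 2y = 1.32 + 2×0.626 = 2.572 m.
Hydraulic radius R = A/P = 0.8263/2.572 = 0.3213 m.
Rearranging Manning's equation: n = (1/Q) A R^(2/3) S^(1/2) = (1/0.756) × 0.8263 × 0.3213^(2/3) × √0.0011 = 0.017.

n = 0.017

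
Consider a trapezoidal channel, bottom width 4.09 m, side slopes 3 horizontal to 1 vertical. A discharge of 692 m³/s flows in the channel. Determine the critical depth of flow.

y_c = 5.77 m

At critical depth, Q² T / (g A³) = 1, i.e. A³/T = Q²/g = 692²/9.81 = 48810.
At y = 4.91 m: A³/T = 23520 — short.
At y = 7.08 m: A³/T = 123900 — over.
At y = 5.77 m: A³/T = 48630 — ≈ 48810.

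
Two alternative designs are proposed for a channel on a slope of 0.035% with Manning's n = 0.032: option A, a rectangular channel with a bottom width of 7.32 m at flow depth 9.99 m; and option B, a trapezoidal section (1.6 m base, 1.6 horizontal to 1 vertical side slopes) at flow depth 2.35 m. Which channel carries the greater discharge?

Channel A: Flow area A = b·y = 7.32 × 9.99 = 73.13 m². Wetted perimeter P = b + 2y = 7.32 + 2×9.99 = 27.3 m. Hydraulic radius R = A/P = 73.13/27.3 = 2.679 m. Q_A = (1/0.032)·73.13·2.679^(2/3)·√0.00035 = 82.46 m³/s.
Channel B: With bottom width b = 1.6 m and side slope z = 1.6: A = (b + zy)y = (1.6 + 1.6×2.35)×2.35 = 12.6 m²; P = b + 2y√(1+z²) = 1.6 + 2×2.35×1.887 = 10.47 m. Hydraulic radius R = A/P = 12.6/10.47 = 1.203 m. Q_B = (1/0.032)·12.6·1.203^(2/3)·√0.00035 = 8.331 m³/s.
Q_A = 82.46 m³/s vs Q_B = 8.331 m³/s, so channel A carries more.

channel A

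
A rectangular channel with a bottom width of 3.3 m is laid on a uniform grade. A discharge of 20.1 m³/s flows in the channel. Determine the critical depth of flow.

y_c = 1.56 m

For a rectangular channel, critical depth y_c = (q²/g)^(1/3) where q = Q/b = 20.1/3.3 = 6.091 m²/s.
So y_c = (6.091²/9.81)^(1/3) = 1.56 m.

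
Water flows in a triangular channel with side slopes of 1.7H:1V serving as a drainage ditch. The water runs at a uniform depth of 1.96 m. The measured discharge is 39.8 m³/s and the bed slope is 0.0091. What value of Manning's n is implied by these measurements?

For a triangular section with side slope z = 1.7: A = zy² = 1.7×1.96² = 6.531 m²; P = 2y√(1+z²) = 2×1.96×1.972 = 7.731 m.
Hydraulic radius R = A/P = 6.531/7.731 = 0.8447 m.
Rearranging Manning's equation: n = (1/Q) A R^(2/3) S^(1/2) = (1/39.8) × 6.531 × 0.8447^(2/3) × √0.0091 = 0.014.

n = 0.014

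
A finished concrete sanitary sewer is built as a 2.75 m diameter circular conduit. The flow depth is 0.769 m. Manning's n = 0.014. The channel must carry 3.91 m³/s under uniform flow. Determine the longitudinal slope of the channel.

S = 0.0048

For a circular section of diameter D = 2.75 m at depth y = 0.769 m, the central angle is θ = 2 arccos(1 − 2y/D) = 2.229 rad. Then A = (D²/8)(θ − sin θ) = 1.359 m² and P = Dθ/2 = 3.065 m.
Hydraulic radius R = A/P = 1.359/3.065 = 0.4434 m.
From Manning's equation, S = [nQ / (1 A R^(2/3))]² = [0.014 × 3.91 / (1 × 1.359 × 0.4434^(2/3))]² = 0.0048.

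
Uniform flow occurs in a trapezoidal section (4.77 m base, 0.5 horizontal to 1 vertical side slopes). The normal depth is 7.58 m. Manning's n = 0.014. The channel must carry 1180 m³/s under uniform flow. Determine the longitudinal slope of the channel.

S = 0.0151

With bottom width b = 4.77 m and side slope z = 0.5: A = (b + zy)y = (4.77 + 0.5×7.58)×7.58 = 64.88 m²; P = b + 2y√(1+z²) = 4.77 + 2×7.58×1.118 = 21.72 m.
Hydraulic radius R = A/P = 64.88/21.72 = 2.987 m.
From Manning's equation, S = [nQ / (1 A R^(2/3))]² = [0.014 × 1180 / (1 × 64.88 × 2.987^(2/3))]² = 0.0151.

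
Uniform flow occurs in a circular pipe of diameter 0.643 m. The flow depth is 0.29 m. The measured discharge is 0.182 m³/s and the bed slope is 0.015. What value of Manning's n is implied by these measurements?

For a circular section of diameter D = 0.643 m at depth y = 0.29 m, the central angle is θ = 2 arccos(1 − 2y/D) = 2.945 rad. Then A = (D²/8)(θ − sin θ) = 0.1421 m² and P = Dθ/2 = 0.9469 m.
Hydraulic radius R = A/P = 0.1421/0.9469 = 0.1501 m.
Rearranging Manning's equation: n = (1/Q) A R^(2/3) S^(1/2) = (1/0.182) × 0.1421 × 0.1501^(2/3) × √0.015 = 0.027.

n = 0.027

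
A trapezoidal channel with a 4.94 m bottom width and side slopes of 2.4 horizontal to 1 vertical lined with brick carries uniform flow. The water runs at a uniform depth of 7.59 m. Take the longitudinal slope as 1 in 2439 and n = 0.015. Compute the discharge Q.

With bottom width b = 4.94 m and side slope z = 2.4: A = (b + zy)y = (4.94 + 2.4×7.59)×7.59 = 175.8 m²; P = b + 2y√(1+z²) = 4.94 + 2×7.59×2.6 = 44.41 m.
Hydraulic radius R = A/P = 175.8/44.41 = 3.958 m.
Manning's equation: Q = (1/n) A R^(2/3) S^(1/2) = (1/0.015) × 175.8 × 3.958^(2/3) × 0.00041^(1/2) = 594 m³/s.

Q = 594 m³/s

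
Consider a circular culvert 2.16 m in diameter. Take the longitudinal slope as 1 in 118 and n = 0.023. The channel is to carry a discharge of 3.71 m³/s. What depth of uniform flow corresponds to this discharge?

Manning's equation rearranged: A R^(2/3) = nQ / (1·√S) = 0.023 × 3.71 / (√0.008475) = 0.9269.
At y = 1.06 m: A R^(2/3) = 1.177 — too large.
At y = 0.634 m: A R^(2/3) = 0.4561 — too small.
At y = 0.925 m: A R^(2/3) = 0.9266 — close enough.

y_n = 0.925 m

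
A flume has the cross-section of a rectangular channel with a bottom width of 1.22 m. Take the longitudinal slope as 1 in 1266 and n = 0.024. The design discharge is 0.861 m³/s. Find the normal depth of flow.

y_n = 1.12 m

Manning's equation rearranged: A R^(2/3) = nQ / (1·√S) = 0.024 × 0.861 / (√0.0007899) = 0.7352.
Try y = 0.86 m: A R^(2/3) = 0.5279 — low.
Try y = 1.12 m: A R^(2/3) = 0.7355 — close enough.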